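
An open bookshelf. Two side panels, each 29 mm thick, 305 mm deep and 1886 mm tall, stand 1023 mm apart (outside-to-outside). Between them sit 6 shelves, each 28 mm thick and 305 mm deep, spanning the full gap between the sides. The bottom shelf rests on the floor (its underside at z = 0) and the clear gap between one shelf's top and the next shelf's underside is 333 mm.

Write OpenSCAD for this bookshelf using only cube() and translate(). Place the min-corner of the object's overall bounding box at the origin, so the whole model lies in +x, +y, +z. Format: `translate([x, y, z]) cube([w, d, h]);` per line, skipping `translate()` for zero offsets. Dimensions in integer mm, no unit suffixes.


cube([29, 305, 1886]);
translate([994, 0, 0]) cube([29, 305, 1886]);
translate([29, 0, 0]) cube([965, 305, 28]);
translate([29, 0, 361]) cube([965, 305, 28]);
translate([29, 0, 722]) cube([965, 305, 28]);
translate([29, 0, 1083]) cube([965, 305, 28]);
translate([29, 0, 1444]) cube([965, 305, 28]);
translate([29, 0, 1805]) cube([965, 305, 28]);


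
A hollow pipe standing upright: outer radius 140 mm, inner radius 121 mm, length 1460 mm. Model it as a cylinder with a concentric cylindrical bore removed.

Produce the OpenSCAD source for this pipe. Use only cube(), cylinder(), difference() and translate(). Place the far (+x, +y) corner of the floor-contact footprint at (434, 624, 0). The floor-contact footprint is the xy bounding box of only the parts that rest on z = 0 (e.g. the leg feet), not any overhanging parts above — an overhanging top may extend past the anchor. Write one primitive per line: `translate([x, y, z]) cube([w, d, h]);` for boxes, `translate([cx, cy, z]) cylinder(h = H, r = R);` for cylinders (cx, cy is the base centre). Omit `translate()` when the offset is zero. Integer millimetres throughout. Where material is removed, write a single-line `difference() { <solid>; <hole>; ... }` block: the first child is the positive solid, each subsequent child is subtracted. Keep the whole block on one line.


difference() { translate([294, 484, 0]) cylinder(h = 1460, r = 140); translate([294, 484, 0]) cylinder(h = 1460, r = 121); }


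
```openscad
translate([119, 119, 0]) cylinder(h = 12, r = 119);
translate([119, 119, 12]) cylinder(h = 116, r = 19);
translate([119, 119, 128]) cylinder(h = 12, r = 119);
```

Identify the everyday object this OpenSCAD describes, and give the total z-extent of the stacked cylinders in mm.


A spool. The overall height is 140 mm.

Three coaxial cylinders, large–small–large — a spool. Two 12 mm flanges and a 116 mm core give 12 + 116 + 12 = 140 mm.


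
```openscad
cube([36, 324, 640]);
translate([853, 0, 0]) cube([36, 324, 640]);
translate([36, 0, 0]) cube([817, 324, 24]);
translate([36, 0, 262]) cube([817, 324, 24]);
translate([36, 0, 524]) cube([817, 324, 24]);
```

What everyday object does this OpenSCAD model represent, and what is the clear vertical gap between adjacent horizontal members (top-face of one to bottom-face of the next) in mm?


A bookshelf. The clear shelf gap is 238 mm.

Two tall side panels with 3 horizontal boards between them — a bookshelf. The first two shelf undersides are at z = 0 and z = 262; with shelf thickness 24, the clear gap is 262 − 0 − 24 = 238 mm.


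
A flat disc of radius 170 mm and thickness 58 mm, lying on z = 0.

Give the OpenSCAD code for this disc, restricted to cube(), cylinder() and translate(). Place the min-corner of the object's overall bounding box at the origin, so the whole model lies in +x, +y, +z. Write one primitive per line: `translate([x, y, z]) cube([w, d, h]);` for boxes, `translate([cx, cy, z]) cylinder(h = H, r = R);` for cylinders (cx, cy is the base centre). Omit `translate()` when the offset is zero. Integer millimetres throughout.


translate([170, 170, 0]) cylinder(h = 58, r = 170);


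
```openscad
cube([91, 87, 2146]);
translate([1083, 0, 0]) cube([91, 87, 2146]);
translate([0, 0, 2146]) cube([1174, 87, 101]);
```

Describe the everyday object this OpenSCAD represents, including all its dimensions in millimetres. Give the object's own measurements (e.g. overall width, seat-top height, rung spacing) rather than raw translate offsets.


A door frame. The clear opening is 992 mm wide and 2146 mm high. Two 91 mm wide jambs, 87 mm deep, stand either side of the opening from the floor to the top of the opening. A 101 mm thick head sits across the top of both jambs, spanning the full outside width of the frame.


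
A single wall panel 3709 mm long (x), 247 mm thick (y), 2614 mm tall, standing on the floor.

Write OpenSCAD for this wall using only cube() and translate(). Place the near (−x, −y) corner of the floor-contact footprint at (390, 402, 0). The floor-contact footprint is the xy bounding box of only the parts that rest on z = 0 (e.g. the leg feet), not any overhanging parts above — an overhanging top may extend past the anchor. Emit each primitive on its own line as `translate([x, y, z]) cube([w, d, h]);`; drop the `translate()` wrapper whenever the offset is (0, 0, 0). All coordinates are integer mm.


translate([390, 402, 0]) cube([3709, 247, 2614]);


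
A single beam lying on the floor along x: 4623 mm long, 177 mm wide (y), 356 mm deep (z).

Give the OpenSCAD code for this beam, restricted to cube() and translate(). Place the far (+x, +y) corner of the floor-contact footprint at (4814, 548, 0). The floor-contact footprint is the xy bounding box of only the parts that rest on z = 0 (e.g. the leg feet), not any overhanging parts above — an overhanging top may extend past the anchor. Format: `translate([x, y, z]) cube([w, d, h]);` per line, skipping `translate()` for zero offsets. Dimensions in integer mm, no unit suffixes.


translate([191, 371, 0]) cube([4623, 177, 356]);


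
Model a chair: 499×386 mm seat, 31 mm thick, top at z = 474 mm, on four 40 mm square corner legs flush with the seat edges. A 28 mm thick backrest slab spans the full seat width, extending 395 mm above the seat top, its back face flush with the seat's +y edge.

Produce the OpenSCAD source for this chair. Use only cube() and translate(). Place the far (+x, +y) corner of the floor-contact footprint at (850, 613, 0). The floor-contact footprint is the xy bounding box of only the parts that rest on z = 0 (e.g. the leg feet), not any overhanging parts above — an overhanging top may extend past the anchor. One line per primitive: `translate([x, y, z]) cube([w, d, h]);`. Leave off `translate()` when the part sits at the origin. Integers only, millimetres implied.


// leg_h = 474 - 31 = 443
translate([351, 227, 443]) cube([499, 386, 31]);
translate([351, 227, 0]) cube([40, 40, 443]);
translate([810, 227, 0]) cube([40, 40, 443]);
translate([351, 573, 0]) cube([40, 40, 443]);
translate([810, 573, 0]) cube([40, 40, 443]);
translate([351, 585, 474]) cube([499, 28, 395]);


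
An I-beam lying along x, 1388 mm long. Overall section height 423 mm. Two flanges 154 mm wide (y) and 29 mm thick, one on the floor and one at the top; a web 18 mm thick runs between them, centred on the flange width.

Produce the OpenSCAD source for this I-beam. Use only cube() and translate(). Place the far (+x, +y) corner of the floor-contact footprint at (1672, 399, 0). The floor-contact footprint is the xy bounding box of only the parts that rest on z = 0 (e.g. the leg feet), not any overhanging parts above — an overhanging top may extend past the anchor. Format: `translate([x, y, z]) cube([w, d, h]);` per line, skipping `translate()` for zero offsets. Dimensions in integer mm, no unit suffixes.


translate([284, 245, 0]) cube([1388, 154, 29]);
translate([284, 313, 29]) cube([1388, 18, 365]);
translate([284, 245, 394]) cube([1388, 154, 29]);


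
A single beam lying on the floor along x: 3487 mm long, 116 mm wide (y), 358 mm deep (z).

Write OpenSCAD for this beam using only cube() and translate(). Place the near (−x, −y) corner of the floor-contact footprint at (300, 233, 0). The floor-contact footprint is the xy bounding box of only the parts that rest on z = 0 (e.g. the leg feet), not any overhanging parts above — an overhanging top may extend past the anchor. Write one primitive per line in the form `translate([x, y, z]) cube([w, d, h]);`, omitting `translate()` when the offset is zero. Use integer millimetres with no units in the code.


translate([300, 233, 0]) cube([3487, 116, 358]);


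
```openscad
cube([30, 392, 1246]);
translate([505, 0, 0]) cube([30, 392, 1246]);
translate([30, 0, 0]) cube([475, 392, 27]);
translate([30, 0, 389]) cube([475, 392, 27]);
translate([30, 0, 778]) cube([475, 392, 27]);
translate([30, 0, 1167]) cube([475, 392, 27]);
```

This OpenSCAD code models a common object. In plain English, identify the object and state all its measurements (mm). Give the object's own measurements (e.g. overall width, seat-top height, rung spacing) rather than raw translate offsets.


An open bookshelf. Two side panels, each 30 mm thick, 392 mm deep and 1246 mm tall, stand 535 mm apart (outside-to-outside). Between them sit 4 shelves, each 27 mm thick and 392 mm deep, spanning the full gap between the sides. The bottom shelf rests on the floor (its underside at z = 0) and the clear gap between one shelf's top and the next shelf's underside is 362 mm.


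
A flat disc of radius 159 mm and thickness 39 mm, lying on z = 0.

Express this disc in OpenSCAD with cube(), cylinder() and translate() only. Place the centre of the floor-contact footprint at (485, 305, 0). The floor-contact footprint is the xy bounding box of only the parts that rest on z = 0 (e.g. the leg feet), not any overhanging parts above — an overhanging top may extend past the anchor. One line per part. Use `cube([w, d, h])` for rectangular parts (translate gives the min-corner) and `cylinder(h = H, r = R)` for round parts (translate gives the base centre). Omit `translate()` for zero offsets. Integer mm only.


translate([485, 305, 0]) cylinder(h = 39, r = 159);


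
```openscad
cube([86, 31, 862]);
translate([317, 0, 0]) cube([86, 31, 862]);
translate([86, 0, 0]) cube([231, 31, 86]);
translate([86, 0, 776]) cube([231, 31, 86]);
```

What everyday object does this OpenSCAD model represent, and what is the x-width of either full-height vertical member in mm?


A picture frame. The border width is 86 mm.

Four thin pieces enclosing a rectangular opening — a picture frame. The two full-height stiles are 862 mm tall; the top rail sits at z = 776 and is 86 mm tall, so the border above the opening is 862 − 776 = 86 mm, matching the stile x-width.


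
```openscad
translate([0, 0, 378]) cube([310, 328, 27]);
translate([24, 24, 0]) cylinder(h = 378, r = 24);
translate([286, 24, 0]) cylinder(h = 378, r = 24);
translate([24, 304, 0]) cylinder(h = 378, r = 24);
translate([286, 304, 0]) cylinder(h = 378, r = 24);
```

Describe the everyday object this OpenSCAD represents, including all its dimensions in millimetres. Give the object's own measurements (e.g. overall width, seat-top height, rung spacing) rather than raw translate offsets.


A simple wooden stool: a rectangular seat 310 mm (x) by 328 mm (y), 27 mm thick, top face at z = 405 mm, on four round legs, each 48 mm in diameter. The legs rest on z = 0, each leg's axis is inset half a diameter from the nearest pair of seat edges (so the leg's bounding box is flush with the corner).


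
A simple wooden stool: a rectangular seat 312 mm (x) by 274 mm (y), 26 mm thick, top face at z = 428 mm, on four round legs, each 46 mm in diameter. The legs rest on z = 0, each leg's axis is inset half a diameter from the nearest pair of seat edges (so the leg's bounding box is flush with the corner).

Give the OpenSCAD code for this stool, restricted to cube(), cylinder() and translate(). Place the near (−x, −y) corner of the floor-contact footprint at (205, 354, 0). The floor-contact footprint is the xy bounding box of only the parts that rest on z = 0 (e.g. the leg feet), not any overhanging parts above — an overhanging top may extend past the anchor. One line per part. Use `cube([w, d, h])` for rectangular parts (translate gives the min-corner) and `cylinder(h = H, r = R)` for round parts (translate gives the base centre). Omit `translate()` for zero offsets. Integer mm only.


translate([205, 354, 402]) cube([312, 274, 26]);
translate([228, 377, 0]) cylinder(h = 402, r = 23);
translate([494, 377, 0]) cylinder(h = 402, r = 23);
translate([228, 605, 0]) cylinder(h = 402, r = 23);
translate([494, 605, 0]) cylinder(h = 402, r = 23);


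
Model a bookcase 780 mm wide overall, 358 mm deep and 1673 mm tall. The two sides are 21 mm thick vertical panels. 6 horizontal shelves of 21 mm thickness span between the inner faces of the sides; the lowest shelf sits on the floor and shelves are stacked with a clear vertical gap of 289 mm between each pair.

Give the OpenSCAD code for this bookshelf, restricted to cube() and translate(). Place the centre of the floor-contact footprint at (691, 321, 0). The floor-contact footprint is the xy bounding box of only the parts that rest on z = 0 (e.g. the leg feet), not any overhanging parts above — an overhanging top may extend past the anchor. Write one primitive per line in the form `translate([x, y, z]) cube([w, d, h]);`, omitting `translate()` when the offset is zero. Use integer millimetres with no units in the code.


translate([301, 142, 0]) cube([21, 358, 1673]);
translate([1060, 142, 0]) cube([21, 358, 1673]);
translate([322, 142, 0]) cube([738, 358, 21]);
translate([322, 142, 310]) cube([738, 358, 21]);
translate([322, 142, 620]) cube([738, 358, 21]);
translate([322, 142, 930]) cube([738, 358, 21]);
translate([322, 142, 1240]) cube([738, 358, 21]);
translate([322, 142, 1550]) cube([738, 358, 21]);


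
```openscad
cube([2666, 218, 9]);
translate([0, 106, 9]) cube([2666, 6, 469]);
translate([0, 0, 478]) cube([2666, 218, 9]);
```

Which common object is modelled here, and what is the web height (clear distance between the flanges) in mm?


An I-beam. The web height is 469 mm.

Two wide flanges with a thin centred web — an I-beam. Overall 487 mm minus two 9 mm flanges gives a web of 487 − 2·9 = 469 mm.


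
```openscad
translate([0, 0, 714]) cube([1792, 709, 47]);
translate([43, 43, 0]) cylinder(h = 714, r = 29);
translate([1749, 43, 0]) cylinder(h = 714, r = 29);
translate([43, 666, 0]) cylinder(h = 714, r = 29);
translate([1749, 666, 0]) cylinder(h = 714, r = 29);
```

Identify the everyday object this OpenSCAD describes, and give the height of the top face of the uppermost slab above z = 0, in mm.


A table. The table height is 761 mm.

A 1792×709×47 slab sits at z = 714 on four Ø58 mm round legs — a table. The top surface is at 714 + 47 = 761 mm.


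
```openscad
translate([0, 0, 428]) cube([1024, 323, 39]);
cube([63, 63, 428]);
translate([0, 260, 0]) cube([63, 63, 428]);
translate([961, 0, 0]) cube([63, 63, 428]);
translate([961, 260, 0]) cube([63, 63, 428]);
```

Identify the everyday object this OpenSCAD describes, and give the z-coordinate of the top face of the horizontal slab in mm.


A bench. The seat-top height is 467 mm.

A long slab on four corner posts — a bench. The slab sits at z = 428 with thickness 39, so the top is 428 + 39 = 467 mm.


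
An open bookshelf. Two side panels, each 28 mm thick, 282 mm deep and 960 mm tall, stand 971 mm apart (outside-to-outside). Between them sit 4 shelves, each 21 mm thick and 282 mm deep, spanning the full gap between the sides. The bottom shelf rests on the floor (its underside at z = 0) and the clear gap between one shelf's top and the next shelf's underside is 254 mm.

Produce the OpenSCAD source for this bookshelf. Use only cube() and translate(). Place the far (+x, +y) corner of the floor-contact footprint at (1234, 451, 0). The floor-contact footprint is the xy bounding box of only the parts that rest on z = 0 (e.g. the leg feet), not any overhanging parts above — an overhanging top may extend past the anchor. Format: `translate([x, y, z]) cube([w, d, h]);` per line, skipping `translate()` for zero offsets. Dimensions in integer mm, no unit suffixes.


translate([263, 169, 0]) cube([28, 282, 960]);
translate([1206, 169, 0]) cube([28, 282, 960]);
translate([291, 169, 0]) cube([915, 282, 21]);
translate([291, 169, 275]) cube([915, 282, 21]);
translate([291, 169, 550]) cube([915, 282, 21]);
translate([291, 169, 825]) cube([915, 282, 21]);


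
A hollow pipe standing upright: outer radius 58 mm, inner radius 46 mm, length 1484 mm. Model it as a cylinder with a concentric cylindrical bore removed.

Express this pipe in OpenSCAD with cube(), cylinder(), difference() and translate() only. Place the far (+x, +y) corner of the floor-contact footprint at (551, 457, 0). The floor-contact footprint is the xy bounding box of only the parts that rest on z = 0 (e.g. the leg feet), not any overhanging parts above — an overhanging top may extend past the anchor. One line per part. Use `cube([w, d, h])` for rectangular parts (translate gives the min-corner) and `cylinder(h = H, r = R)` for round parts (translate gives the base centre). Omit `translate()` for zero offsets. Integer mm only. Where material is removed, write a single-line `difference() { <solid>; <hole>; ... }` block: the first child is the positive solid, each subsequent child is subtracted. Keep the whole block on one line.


difference() { translate([493, 399, 0]) cylinder(h = 1484, r = 58); translate([493, 399, 0]) cylinder(h = 1484, r = 46); }


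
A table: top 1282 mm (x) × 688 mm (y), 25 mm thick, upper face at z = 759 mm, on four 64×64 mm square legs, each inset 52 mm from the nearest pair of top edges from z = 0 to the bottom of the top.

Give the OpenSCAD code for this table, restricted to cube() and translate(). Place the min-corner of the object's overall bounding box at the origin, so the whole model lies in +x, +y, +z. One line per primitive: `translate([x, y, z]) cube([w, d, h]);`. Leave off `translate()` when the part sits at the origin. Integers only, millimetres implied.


translate([0, 0, 734]) cube([1282, 688, 25]);
translate([52, 52, 0]) cube([64, 64, 734]);
translate([1166, 52, 0]) cube([64, 64, 734]);
translate([52, 572, 0]) cube([64, 64, 734]);
translate([1166, 572, 0]) cube([64, 64, 734]);


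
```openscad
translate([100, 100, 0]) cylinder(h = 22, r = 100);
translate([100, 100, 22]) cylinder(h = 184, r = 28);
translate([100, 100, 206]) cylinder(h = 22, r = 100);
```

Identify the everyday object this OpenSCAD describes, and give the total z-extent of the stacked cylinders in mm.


A spool. The overall height is 228 mm.

Three coaxial cylinders, large–small–large — a spool. Two 22 mm flanges and a 184 mm core give 22 + 184 + 22 = 228 mm.


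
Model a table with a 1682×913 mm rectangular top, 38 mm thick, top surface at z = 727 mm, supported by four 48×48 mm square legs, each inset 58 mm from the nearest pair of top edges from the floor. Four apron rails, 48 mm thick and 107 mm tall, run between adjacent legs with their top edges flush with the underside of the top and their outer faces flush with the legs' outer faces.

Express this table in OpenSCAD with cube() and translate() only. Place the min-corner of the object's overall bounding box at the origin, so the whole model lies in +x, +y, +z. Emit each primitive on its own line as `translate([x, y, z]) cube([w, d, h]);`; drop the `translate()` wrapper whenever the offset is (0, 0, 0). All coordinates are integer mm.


translate([0, 0, 689]) cube([1682, 913, 38]);
translate([58, 58, 0]) cube([48, 48, 689]);
translate([1576, 58, 0]) cube([48, 48, 689]);
translate([58, 807, 0]) cube([48, 48, 689]);
translate([1576, 807, 0]) cube([48, 48, 689]);
translate([106, 58, 582]) cube([1470, 48, 107]);
translate([106, 807, 582]) cube([1470, 48, 107]);
translate([58, 106, 582]) cube([48, 701, 107]);
translate([1576, 106, 582]) cube([48, 701, 107]);


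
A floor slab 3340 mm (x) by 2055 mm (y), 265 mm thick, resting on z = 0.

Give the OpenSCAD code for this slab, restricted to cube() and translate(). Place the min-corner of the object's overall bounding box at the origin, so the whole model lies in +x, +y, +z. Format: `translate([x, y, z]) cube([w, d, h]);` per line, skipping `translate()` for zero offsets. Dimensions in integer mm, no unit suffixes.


cube([3340, 2055, 265]);


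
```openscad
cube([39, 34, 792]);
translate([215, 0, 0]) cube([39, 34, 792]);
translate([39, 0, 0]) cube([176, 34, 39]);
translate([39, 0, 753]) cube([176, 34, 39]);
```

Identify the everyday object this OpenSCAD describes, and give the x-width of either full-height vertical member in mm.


A picture frame. The border width is 39 mm.

Four thin pieces enclosing a rectangular opening — a picture frame. The two full-height stiles are 792 mm tall; the top rail sits at z = 753 and is 39 mm tall, so the border above the opening is 792 − 753 = 39 mm, matching the stile x-width.


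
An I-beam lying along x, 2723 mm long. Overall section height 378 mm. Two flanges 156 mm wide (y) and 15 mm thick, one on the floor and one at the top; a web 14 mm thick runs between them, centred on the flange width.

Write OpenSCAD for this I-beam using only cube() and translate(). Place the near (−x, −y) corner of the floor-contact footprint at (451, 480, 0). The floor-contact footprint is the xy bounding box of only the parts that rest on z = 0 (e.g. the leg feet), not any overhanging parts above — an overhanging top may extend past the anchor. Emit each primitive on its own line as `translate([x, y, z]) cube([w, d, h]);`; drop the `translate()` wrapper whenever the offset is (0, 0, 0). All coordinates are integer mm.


translate([451, 480, 0]) cube([2723, 156, 15]);
translate([451, 551, 15]) cube([2723, 14, 348]);
translate([451, 480, 363]) cube([2723, 156, 15]);


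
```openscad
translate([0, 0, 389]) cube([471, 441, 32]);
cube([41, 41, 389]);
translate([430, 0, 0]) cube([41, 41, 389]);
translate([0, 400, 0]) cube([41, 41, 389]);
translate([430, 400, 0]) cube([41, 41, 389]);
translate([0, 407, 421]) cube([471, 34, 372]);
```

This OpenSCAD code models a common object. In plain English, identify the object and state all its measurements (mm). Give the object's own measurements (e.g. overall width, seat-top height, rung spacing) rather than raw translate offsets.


A chair. The seat is a 471×441×32 mm slab with its top at z = 421 mm, on four 41×41 mm corner legs (flush with the seat edges, standing on z = 0). A flat backrest 34 mm thick, 372 mm tall, spans the full seat width and rises from the seat top along its +y edge, rear face flush with the rear of the seat.


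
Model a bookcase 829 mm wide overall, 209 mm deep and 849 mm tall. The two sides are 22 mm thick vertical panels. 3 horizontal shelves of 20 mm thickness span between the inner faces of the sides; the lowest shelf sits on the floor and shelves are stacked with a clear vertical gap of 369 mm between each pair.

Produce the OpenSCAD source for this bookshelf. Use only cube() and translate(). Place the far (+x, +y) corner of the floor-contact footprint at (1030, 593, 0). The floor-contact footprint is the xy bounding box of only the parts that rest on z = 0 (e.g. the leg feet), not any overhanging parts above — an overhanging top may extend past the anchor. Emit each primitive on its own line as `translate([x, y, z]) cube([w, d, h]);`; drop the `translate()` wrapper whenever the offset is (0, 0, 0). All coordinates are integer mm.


translate([201, 384, 0]) cube([22, 209, 849]);
translate([1008, 384, 0]) cube([22, 209, 849]);
translate([223, 384, 0]) cube([785, 209, 20]);
translate([223, 384, 389]) cube([785, 209, 20]);
translate([223, 384, 778]) cube([785, 209, 20]);


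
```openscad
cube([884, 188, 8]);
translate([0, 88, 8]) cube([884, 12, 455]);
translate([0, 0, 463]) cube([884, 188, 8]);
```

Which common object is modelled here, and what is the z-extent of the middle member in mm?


An I-beam. The web height is 455 mm.

Two wide flanges with a thin centred web — an I-beam. Overall 471 mm minus two 8 mm flanges gives a web of 471 − 2·8 = 455 mm.


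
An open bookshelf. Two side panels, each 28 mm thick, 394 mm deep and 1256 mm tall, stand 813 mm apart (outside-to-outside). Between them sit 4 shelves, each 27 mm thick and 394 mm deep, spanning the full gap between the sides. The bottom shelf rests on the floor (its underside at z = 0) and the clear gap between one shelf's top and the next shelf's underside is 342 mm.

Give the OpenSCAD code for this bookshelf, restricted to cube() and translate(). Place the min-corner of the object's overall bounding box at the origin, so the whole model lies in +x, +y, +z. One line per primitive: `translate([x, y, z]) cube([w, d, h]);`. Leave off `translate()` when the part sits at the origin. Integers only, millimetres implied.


cube([28, 394, 1256]);
translate([785, 0, 0]) cube([28, 394, 1256]);
translate([28, 0, 0]) cube([757, 394, 27]);
translate([28, 0, 369]) cube([757, 394, 27]);
translate([28, 0, 738]) cube([757, 394, 27]);
translate([28, 0, 1107]) cube([757, 394, 27]);


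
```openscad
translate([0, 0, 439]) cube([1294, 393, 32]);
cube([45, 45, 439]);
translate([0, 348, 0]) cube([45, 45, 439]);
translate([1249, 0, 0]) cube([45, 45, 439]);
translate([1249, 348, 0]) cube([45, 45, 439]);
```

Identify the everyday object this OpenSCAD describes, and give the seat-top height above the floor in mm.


A bench. The seat-top height is 471 mm.

A long slab on four corner posts — a bench. The slab sits at z = 439 with thickness 32, so the top is 439 + 32 = 471 mm.


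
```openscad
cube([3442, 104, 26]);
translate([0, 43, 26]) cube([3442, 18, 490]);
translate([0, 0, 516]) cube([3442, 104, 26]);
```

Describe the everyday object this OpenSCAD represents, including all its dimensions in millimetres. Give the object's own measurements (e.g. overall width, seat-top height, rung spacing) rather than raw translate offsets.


An I-beam lying along x, 3442 mm long. Overall section height 542 mm. Two flanges 104 mm wide (y) and 26 mm thick, one on the floor and one at the top; a web 18 mm thick runs between them, centred on the flange width.


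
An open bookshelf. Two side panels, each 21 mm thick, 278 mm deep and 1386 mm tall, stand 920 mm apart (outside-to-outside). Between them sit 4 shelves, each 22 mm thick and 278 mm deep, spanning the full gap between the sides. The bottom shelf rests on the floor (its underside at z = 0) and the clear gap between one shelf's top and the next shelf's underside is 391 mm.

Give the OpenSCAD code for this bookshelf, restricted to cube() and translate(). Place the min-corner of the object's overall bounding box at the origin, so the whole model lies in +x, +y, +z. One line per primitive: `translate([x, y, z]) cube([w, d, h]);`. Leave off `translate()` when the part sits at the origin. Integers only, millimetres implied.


cube([21, 278, 1386]);
translate([899, 0, 0]) cube([21, 278, 1386]);
translate([21, 0, 0]) cube([878, 278, 22]);
translate([21, 0, 413]) cube([878, 278, 22]);
translate([21, 0, 826]) cube([878, 278, 22]);
translate([21, 0, 1239]) cube([878, 278, 22]);


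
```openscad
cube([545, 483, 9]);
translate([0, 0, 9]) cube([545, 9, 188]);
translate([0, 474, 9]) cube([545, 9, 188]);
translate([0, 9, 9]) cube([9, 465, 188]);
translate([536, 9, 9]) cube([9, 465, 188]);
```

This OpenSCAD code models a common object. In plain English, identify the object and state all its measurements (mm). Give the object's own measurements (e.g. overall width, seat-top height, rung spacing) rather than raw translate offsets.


An open-topped rectangular box: outside dimensions 545×483×197 mm, with a uniform wall and base thickness of 9 mm. The base is a full 545×483 slab on the floor; four walls sit on top of the base. The front and back walls (the −y and +y sides) span the full width; the two side walls fit between them.


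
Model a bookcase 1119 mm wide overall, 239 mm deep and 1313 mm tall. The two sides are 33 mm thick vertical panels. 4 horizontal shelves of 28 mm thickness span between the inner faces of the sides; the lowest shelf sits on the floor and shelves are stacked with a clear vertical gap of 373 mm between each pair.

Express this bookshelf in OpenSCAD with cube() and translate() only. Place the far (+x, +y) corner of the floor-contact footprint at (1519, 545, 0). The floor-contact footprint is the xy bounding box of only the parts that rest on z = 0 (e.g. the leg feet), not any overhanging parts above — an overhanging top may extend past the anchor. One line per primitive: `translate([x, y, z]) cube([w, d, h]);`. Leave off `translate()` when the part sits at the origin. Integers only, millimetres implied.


translate([400, 306, 0]) cube([33, 239, 1313]);
translate([1486, 306, 0]) cube([33, 239, 1313]);
translate([433, 306, 0]) cube([1053, 239, 28]);
translate([433, 306, 401]) cube([1053, 239, 28]);
translate([433, 306, 802]) cube([1053, 239, 28]);
translate([433, 306, 1203]) cube([1053, 239, 28]);


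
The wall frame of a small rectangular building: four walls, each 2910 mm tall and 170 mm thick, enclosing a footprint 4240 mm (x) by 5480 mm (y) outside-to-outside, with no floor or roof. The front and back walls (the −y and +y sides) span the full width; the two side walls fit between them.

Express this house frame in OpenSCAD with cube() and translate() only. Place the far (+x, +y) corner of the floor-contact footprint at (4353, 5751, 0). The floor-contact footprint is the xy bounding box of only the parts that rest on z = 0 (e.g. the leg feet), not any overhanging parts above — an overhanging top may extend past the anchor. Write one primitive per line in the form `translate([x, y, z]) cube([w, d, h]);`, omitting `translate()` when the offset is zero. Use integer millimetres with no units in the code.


translate([113, 271, 0]) cube([4240, 170, 2910]);
translate([113, 5581, 0]) cube([4240, 170, 2910]);
translate([113, 441, 0]) cube([170, 5140, 2910]);
translate([4183, 441, 0]) cube([170, 5140, 2910]);


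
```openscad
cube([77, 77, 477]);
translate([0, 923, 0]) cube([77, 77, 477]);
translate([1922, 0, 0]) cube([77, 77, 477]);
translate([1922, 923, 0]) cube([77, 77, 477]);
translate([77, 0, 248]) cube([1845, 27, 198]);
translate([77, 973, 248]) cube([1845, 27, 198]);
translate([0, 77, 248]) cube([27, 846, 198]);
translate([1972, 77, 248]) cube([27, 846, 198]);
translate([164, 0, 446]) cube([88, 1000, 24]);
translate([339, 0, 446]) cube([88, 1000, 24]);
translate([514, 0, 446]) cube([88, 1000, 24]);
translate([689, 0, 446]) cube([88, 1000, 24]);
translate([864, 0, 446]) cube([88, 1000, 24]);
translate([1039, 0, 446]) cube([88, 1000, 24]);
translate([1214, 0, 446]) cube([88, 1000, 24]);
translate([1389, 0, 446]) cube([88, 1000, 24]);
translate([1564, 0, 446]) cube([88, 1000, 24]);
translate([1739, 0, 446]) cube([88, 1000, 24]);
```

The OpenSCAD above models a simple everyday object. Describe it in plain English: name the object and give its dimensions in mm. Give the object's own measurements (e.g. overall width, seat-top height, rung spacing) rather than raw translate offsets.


A bed frame 1999 mm long (x) by 1000 mm wide (y). Four 77×77 mm corner posts, 477 mm tall, at the corners of the footprint. Four rails of 27 mm thickness and 198 mm height run between adjacent posts with their undersides at z = 248 mm, their outer faces flush with the outside of the frame (the two x-running rails run between the posts' inner faces; the two y-running rails run between the posts' inner faces). 10 slats, each 88 mm wide (x) and 24 mm thick, lie across the top of the two x-running rails, running the full 1000 mm width of the frame in y; along x they sit between the end posts with a 87 mm gap after the −x posts and between neighbouring slats, leaving 95 mm before the +x posts.


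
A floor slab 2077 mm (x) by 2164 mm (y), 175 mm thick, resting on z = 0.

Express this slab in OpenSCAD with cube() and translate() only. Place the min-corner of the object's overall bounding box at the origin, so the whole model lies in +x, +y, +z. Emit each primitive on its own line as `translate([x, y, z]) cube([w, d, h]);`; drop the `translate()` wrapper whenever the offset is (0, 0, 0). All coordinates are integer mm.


cube([2077, 2164, 175]);


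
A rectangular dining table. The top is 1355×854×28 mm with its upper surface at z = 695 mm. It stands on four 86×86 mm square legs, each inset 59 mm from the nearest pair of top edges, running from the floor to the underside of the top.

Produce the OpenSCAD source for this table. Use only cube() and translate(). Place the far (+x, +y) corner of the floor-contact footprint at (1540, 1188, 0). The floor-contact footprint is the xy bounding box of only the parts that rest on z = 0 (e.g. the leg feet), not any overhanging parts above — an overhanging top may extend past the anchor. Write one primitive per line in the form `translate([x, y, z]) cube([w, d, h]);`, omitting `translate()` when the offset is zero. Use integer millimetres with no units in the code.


translate([244, 393, 667]) cube([1355, 854, 28]);
translate([303, 452, 0]) cube([86, 86, 667]);
translate([1454, 452, 0]) cube([86, 86, 667]);
translate([303, 1102, 0]) cube([86, 86, 667]);
translate([1454, 1102, 0]) cube([86, 86, 667]);


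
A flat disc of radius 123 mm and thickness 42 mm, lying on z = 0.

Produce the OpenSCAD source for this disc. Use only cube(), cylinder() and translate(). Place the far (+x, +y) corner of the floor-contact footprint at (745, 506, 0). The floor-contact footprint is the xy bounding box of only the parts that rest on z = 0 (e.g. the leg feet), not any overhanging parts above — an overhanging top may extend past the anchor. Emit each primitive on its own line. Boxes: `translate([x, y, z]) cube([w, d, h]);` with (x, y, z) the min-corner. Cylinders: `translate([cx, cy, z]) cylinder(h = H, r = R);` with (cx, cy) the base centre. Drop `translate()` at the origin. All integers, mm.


translate([622, 383, 0]) cylinder(h = 42, r = 123);


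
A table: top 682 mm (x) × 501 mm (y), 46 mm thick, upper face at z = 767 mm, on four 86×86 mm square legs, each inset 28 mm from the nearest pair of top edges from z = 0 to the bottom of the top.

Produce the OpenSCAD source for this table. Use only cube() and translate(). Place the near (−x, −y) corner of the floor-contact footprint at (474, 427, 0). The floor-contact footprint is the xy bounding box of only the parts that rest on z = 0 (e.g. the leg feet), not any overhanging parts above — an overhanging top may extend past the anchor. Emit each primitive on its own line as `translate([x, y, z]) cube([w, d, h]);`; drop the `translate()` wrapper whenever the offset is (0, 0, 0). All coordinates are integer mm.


translate([446, 399, 721]) cube([682, 501, 46]);
translate([474, 427, 0]) cube([86, 86, 721]);
translate([1014, 427, 0]) cube([86, 86, 721]);
translate([474, 786, 0]) cube([86, 86, 721]);
translate([1014, 786, 0]) cube([86, 86, 721]);


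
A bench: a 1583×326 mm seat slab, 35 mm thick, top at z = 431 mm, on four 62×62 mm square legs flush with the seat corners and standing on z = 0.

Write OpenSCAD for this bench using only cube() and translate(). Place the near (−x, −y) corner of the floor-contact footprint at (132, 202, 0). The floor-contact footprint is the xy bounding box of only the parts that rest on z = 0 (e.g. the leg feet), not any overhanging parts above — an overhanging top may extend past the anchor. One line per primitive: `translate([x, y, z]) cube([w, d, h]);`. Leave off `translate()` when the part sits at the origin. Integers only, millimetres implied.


translate([132, 202, 396]) cube([1583, 326, 35]);
translate([132, 202, 0]) cube([62, 62, 396]);
translate([132, 466, 0]) cube([62, 62, 396]);
translate([1653, 202, 0]) cube([62, 62, 396]);
translate([1653, 466, 0]) cube([62, 62, 396]);


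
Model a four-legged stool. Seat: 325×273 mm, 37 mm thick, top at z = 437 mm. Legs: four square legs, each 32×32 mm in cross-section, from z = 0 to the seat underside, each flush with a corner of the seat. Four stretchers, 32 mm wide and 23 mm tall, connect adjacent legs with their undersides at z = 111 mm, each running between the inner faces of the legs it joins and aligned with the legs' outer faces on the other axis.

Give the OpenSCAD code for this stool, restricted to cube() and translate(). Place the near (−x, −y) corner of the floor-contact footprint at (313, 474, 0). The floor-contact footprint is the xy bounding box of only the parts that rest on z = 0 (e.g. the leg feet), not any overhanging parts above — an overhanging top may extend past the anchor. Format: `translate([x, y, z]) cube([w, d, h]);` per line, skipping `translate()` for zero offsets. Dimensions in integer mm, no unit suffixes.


translate([313, 474, 400]) cube([325, 273, 37]);
translate([313, 474, 0]) cube([32, 32, 400]);
translate([606, 474, 0]) cube([32, 32, 400]);
translate([313, 715, 0]) cube([32, 32, 400]);
translate([606, 715, 0]) cube([32, 32, 400]);
translate([345, 474, 111]) cube([261, 32, 23]);
translate([345, 715, 111]) cube([261, 32, 23]);
translate([313, 506, 111]) cube([32, 209, 23]);
translate([606, 506, 111]) cube([32, 209, 23]);


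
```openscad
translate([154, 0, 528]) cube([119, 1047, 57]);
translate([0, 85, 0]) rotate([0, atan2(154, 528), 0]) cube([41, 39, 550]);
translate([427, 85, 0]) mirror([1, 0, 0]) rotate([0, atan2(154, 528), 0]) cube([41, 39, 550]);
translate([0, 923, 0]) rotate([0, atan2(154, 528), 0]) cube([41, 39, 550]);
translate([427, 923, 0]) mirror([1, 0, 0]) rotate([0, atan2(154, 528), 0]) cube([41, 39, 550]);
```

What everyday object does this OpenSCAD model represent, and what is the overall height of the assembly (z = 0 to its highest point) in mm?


A sawhorse. The overall height is 585 mm.

A beam across two mirrored pairs of raked legs — a sawhorse. The beam's underside is at z = 528 (matching the legs' vertical rise in atan2(154, 528)) and the beam is 57 mm tall, so its top is at 528 + 57 = 585 mm. The raked legs top out at the beam's underside, so that is the highest point.


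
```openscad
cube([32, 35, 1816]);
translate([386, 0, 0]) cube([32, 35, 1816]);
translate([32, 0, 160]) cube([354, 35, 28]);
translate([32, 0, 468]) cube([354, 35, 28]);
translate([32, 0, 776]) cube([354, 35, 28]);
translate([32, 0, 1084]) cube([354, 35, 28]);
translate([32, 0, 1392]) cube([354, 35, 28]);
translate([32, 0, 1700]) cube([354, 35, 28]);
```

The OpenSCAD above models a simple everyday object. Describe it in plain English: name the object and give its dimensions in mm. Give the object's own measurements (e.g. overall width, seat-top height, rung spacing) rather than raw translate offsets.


A straight ladder. Two 32×35 mm vertical rails, 1816 mm tall, stand 418 mm apart (outside-to-outside) with their front faces coplanar on the −y side. 6 rungs, each 35 mm deep and 28 mm tall, span between the inner faces of the rails, front faces flush with the rails. The lowest rung's underside is at z = 160 mm and rungs are spaced 308 mm apart (underside to underside).


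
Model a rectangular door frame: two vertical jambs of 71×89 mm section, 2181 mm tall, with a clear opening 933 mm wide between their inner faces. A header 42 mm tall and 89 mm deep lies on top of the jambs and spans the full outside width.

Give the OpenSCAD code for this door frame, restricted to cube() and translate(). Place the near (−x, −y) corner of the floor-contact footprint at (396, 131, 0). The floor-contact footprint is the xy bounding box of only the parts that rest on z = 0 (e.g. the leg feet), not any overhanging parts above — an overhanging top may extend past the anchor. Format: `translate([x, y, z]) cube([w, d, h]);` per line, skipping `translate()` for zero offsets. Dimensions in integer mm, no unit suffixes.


translate([396, 131, 0]) cube([71, 89, 2181]);
translate([1400, 131, 0]) cube([71, 89, 2181]);
translate([396, 131, 2181]) cube([1075, 89, 42]);


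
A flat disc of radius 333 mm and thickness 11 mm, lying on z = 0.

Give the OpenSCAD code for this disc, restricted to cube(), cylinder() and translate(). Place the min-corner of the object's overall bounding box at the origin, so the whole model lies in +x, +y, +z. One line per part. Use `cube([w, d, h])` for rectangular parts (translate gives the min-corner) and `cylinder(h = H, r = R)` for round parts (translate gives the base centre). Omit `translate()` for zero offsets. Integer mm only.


translate([333, 333, 0]) cylinder(h = 11, r = 333);
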